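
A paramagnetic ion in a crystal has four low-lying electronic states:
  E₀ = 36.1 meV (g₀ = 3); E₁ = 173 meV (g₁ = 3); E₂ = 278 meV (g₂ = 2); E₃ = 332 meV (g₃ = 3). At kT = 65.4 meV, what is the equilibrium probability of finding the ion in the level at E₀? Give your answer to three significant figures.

0.869

Eᵢ/kT = 0.55199, 2.6453, 4.2508, 5.0765.
Z = Σ gᵢe^(−Eᵢ/kT) = 3·e^(−0.55199) + 3·e^(−2.6453) + 2·e^(−4.2508) + 3·e^(−5.0765) = 1.7274 + 0.21295 + 0.028506 + 0.018725 = 1.9876.
P₀ = g₀ e^(−E₀/kT) / Z = 1.7274/1.9876 = 0.869.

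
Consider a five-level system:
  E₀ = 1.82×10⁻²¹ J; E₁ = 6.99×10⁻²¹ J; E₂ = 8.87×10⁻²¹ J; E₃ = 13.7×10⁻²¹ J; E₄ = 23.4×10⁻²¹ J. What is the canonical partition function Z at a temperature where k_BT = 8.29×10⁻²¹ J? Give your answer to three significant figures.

Eᵢ/kT = 0.21954, 0.84318, 1.0700, 1.6526, 2.8227.
Z = Σ e^(−Eᵢ/kT) = e^(−0.21954) + e^(−0.84318) + e^(−1.0700) + e^(−1.6526) + e^(−2.8227) = 0.80289 + 0.43034 + 0.34301 + 0.19155 + 0.059445 = 1.8272.

Z = 1.83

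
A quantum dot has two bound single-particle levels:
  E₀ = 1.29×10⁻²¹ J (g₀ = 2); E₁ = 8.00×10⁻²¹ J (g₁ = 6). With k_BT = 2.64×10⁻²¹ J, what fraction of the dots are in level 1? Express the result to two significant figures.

Eᵢ/kT = 0.4886, 3.030.
Z = Σ gᵢe^(−Eᵢ/kT) = 2·e^(−0.4886) + 6·e^(−3.030) = 1.227 + 0.2899 = 1.517.
P₁ = g₁ e^(−E₁/kT) / Z = 0.2899/1.517 = 0.19.

0.19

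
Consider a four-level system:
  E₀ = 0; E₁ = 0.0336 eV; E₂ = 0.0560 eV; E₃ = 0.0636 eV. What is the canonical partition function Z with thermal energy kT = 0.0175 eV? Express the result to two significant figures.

Eᵢ/kT = 0, 1.920, 3.200, 3.634.
Z = Σ e^(−Eᵢ/kT) = e^(−0) + e^(−1.920) + e^(−3.200) + e^(−3.634) = 1.000 + 0.1466 + 0.04076 + 0.02641 = 1.214.

Z = 1.2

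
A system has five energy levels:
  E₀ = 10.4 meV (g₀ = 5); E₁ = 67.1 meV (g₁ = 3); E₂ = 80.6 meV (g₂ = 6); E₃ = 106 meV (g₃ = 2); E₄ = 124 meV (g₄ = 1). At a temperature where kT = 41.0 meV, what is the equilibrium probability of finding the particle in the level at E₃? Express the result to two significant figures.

Eᵢ/kT = 0.2537, 1.637, 1.966, 2.585, 3.024.
Z = Σ gᵢe^(−Eᵢ/kT) = 5·e^(−0.2537) + 3·e^(−1.637) + 6·e^(−1.966) + 2·e^(−2.585) + 1·e^(−3.024) = 3.880 + 0.5837 + 0.8401 + 0.1508 + 0.04861 = 5.503.
P₃ = g₃ e^(−E₃/kT) / Z = 0.1508/5.503 = 0.027.

0.027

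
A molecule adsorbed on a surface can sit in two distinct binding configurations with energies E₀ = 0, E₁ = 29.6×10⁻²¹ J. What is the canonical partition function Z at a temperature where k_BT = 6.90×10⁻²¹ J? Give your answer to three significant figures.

Z = 1.01

Eᵢ/kT = 0, 4.2899.
Z = Σ e^(−Eᵢ/kT) = e^(−0) + e^(−4.2899) = 1.0000 + 0.013706 = 1.0137.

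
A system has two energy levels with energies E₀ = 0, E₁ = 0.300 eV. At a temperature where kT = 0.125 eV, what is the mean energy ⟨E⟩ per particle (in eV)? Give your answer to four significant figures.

0.02495 eV

Eᵢ/kT = 0, 2.40000.
Z = Σ e^(−Eᵢ/kT) = e^(−0) + e^(−2.40000) = 1.00000 + 0.0907180 = 1.09072.
⟨E⟩ = Σ Eᵢ e^(−Eᵢ/kT) / Z = (0·1.00000 + 0.300·0.0907180) / 1.09072 = 0.02495 eV.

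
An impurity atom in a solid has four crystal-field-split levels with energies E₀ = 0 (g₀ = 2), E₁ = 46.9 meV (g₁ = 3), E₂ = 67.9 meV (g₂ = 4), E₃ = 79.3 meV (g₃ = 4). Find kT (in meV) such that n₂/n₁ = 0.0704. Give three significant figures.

n₂/n₁ = (g₂/g₁) exp[−(E₂−E₁)/kT] = 0.0704.
⇒ (E₂−E₁)/kT = ln((4/3)/0.0704) = ln(18.939) = 2.9412.
kT = 21.0 meV / 2.9412 = 7.14 meV.

7.14 meV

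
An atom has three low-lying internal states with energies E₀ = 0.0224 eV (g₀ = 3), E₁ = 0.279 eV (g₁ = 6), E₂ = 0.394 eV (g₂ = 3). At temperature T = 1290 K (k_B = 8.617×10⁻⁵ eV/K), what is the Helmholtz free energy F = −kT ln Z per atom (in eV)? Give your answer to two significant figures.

k_BT = 8.617×10⁻⁵ × 1290 K = 0.1112 eV.
Eᵢ/kT = 0.2014, 2.509, 3.543.
Z = Σ gᵢe^(−Eᵢ/kT) = 3·e^(−0.2014) + 6·e^(−2.509) + 3·e^(−3.543) = 2.453 + 0.4881 + 0.08678 = 3.028.
F = −kT ln Z = −0.1112 × ln(3.028) = −0.1112 × 1.108 = -0.12 eV.

-0.12 eV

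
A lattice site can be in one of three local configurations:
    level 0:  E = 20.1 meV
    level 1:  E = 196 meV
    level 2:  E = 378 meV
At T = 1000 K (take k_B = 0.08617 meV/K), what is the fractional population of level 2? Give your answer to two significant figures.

k_BT = 0.08617 × 1000 K = 86.17 meV.
Eᵢ/kT = 0.2333, 2.275, 4.387.
Z = Σ e^(−Eᵢ/kT) = e^(−0.2333) + e^(−2.275) + e^(−4.387) = 0.7919 + 0.1028 + 0.01244 = 0.9071.
P₂ = e^(−E₂/kT) / Z = 0.01244/0.9071 = 0.014.

0.014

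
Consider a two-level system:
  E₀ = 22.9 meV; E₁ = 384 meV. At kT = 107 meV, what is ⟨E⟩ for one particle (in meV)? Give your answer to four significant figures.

Eᵢ/kT = 0.214019, 3.58879.
Z = Σ e^(−Eᵢ/kT) = e^(−0.214019) + e^(−3.58879) = 0.807333 + 0.0276317 = 0.834965.
⟨E⟩ = Σ Eᵢ e^(−Eᵢ/kT) / Z = (22.9·0.807333 + 384·0.0276317) / 0.834965 = 34.85 meV.

34.85 meV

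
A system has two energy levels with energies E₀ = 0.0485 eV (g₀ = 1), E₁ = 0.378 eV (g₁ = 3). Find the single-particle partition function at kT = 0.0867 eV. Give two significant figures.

Z = 0.61

Eᵢ/kT = 0.5594, 4.360.
Z = Σ gᵢe^(−Eᵢ/kT) = 1·e^(−0.5594) + 3·e^(−4.360) = 0.5716 + 0.03834 = 0.6099.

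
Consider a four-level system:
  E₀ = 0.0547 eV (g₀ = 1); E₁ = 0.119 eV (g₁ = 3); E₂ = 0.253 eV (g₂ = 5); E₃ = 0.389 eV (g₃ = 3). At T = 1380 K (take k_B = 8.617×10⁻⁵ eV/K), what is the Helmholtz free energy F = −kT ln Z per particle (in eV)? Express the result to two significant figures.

k_BT = 8.617×10⁻⁵ × 1380 K = 0.1189 eV.
Eᵢ/kT = 0.4601, 1.001, 2.128, 3.272.
Z = Σ gᵢe^(−Eᵢ/kT) = 1·e^(−0.4601) + 3·e^(−1.001) + 5·e^(−2.128) + 3·e^(−3.272) = 0.6312 + 1.103 + 0.5954 + 0.1138 = 2.443.
F = −kT ln Z = −0.1189 × ln(2.443) = −0.1189 × 0.8932 = -0.11 eV.

-0.11 eV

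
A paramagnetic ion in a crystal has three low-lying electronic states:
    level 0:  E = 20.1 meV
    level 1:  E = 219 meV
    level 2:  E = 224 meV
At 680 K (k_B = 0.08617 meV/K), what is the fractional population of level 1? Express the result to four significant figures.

k_BT = 0.08617 × 680 K = 58.5956 meV.
Eᵢ/kT = 0.343029, 3.73748, 3.82281.
Z = Σ e^(−Eᵢ/kT) = e^(−0.343029) + e^(−3.73748) + e^(−3.82281) = 0.709618 + 0.0238140 + 0.0218663 = 0.755298.
P₁ = e^(−E₁/kT) / Z = 0.0238140/0.755298 = 0.03153.

0.03153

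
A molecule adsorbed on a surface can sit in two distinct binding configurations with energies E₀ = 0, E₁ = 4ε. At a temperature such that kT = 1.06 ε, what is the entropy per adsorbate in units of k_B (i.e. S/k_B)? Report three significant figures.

0.107

Eᵢ/kT = 0, 3.7736.
Z = Σ e^(−Eᵢ/kT) = e^(−0) + e^(−3.7736) = 1.0000 + 0.022969 = 1.0230.
⟨E⟩ = Σ EᵢPᵢ = 0.089810 ε.
S/k_B = ln Z + ⟨E⟩/kT = ln(1.0230) + 0.089810/1.06 = 0.022739 + 0.084726 = 0.107.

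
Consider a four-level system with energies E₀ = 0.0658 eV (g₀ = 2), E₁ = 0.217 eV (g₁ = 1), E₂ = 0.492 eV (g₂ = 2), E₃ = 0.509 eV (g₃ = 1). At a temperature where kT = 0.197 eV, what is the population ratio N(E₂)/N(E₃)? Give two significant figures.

n₂/n₃ = (g₂/g₃) exp[−(E₂−E₃)/kT] = (2/1) × exp(−(-0.017 eV)/(0.197 eV)) = (2/1) × exp(0.08629) = 2.2.

2.2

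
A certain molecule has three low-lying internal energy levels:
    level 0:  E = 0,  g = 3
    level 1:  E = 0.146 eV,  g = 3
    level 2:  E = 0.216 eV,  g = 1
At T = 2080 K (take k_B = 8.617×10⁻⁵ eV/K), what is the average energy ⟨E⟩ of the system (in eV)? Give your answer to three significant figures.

k_BT = 8.617×10⁻⁵ × 2080 K = 0.17923 eV.
Eᵢ/kT = 0, 0.81460, 1.2052.
Z = Σ gᵢe^(−Eᵢ/kT) = 3·e^(−0) + 3·e^(−0.81460) + 1·e^(−1.2052) = 3.0000 + 1.3284 + 0.29963 = 4.6280.
⟨E⟩ = Σ Eᵢ gᵢe^(−Eᵢ/kT) / Z = (0·3.0000 + 0.146·1.3284 + 0.216·0.29963) / 4.6280 = 0.0559 eV.

0.0559 eV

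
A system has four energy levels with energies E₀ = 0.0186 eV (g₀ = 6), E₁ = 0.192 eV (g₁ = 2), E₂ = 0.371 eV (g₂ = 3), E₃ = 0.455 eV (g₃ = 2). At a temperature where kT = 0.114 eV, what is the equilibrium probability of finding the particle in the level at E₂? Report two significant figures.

0.021

Eᵢ/kT = 0.1632, 1.684, 3.254, 3.991.
Z = Σ gᵢe^(−Eᵢ/kT) = 6·e^(−0.1632) + 2·e^(−1.684) + 3·e^(−3.254) + 2·e^(−3.991) = 5.097 + 0.3713 + 0.1159 + 0.03696 = 5.621.
P₂ = g₂ e^(−E₂/kT) / Z = 0.1159/5.621 = 0.021.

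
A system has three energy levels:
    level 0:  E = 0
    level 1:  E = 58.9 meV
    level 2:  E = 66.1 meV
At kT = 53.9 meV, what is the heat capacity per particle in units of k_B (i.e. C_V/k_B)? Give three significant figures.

Eᵢ/kT = 0, 1.0928, 1.2263.
Z = Σ e^(−Eᵢ/kT) = e^(−0) + e^(−1.0928) + e^(−1.2263) = 1.0000 + 0.33528 + 0.29338 = 1.6287.
⟨E⟩ = 24.032 meV, ⟨E²⟩ = 1501.2 meV².
C_V/k_B = (⟨E²⟩ − ⟨E⟩²)/(kT)² = (1501.2 − 577.54)/2905.2 = 0.318.

0.318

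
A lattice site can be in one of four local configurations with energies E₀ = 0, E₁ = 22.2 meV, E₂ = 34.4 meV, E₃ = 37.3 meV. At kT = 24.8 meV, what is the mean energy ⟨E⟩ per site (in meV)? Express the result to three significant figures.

Eᵢ/kT = 0, 0.89516, 1.3871, 1.5040.
Z = Σ e^(−Eᵢ/kT) = e^(−0) + e^(−0.89516) + e^(−1.3871) + e^(−1.5040) = 1.0000 + 0.40854 + 0.24980 + 0.22224 = 1.8806.
⟨E⟩ = Σ Eᵢ e^(−Eᵢ/kT) / Z = (0·1.0000 + 22.2·0.40854 + 34.4·0.24980 + 37.3·0.22224) / 1.8806 = 13.8 meV.

13.8 meV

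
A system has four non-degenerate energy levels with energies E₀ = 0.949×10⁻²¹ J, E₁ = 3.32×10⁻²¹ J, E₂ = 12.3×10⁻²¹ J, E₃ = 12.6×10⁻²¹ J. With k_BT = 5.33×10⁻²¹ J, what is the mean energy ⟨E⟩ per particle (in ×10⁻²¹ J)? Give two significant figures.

3.2 ×10⁻²¹ J

Eᵢ/kT = 0.1780, 0.6229, 2.308, 2.364.
Z = Σ e^(−Eᵢ/kT) = e^(−0.1780) + e^(−0.6229) + e^(−2.308) + e^(−2.364) = 0.8369 + 0.5364 + 0.09946 + 0.09404 = 1.567.
⟨E⟩ = Σ Eᵢ e^(−Eᵢ/kT) / Z = (0.949·0.8369 + 3.32·0.5364 + 12.3·0.09946 + 12.6·0.09404) / 1.567 = 3.2 ×10⁻²¹ J.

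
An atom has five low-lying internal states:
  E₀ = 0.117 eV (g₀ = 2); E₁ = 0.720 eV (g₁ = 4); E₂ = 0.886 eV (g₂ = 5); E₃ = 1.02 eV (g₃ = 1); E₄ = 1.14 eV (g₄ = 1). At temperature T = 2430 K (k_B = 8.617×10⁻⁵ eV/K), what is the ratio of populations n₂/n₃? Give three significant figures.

k_BT = 8.617×10⁻⁵ × 2430 K = 0.20939 eV.
n₂/n₃ = (g₂/g₃) exp[−(E₂−E₃)/kT] = (5/1) × exp(−(-0.134 eV)/(0.20939 eV)) = (5/1) × exp(0.63995) = 9.48.

9.48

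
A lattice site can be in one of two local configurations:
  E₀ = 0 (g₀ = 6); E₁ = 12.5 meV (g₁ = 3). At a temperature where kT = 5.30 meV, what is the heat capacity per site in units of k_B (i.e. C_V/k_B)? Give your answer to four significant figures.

0.2398

Eᵢ/kT = 0, 2.35849.
Z = Σ gᵢe^(−Eᵢ/kT) = 6·e^(−0) + 3·e^(−2.35849) = 6.00000 + 0.283689 = 6.28369.
⟨E⟩ = 0.564336 meV, ⟨E²⟩ = 7.05420 meV².
C_V/k_B = (⟨E²⟩ − ⟨E⟩²)/(kT)² = (7.05420 − 0.318475)/28.0900 = 0.2398.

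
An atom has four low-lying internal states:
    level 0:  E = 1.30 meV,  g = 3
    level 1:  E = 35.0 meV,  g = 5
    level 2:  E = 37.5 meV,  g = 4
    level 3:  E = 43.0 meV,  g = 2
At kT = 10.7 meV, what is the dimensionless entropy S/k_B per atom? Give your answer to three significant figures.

Eᵢ/kT = 0.12150, 3.2710, 3.5047, 4.0187.
Z = Σ gᵢe^(−Eᵢ/kT) = 3·e^(−0.12150) + 5·e^(−3.2710) + 4·e^(−3.5047) + 2·e^(−4.0187) = 2.6568 + 0.18984 + 0.12022 + 0.035953 = 3.0028.
⟨E⟩ = Σ EᵢPᵢ = 5.3791 meV.
S/k_B = ln Z + ⟨E⟩/kT = ln(3.0028) + 5.3791/10.7 = 1.0995 + 0.50272 = 1.60.

1.60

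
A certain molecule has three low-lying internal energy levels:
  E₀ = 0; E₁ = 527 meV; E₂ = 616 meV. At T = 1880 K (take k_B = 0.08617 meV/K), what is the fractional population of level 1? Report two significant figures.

k_BT = 0.08617 × 1880 K = 162.0 meV.
Eᵢ/kT = 0, 3.253, 3.802.
Z = Σ e^(−Eᵢ/kT) = e^(−0) + e^(−3.253) + e^(−3.802) = 1.000 + 0.03866 + 0.02233 = 1.061.
P₁ = e^(−E₁/kT) / Z = 0.03866/1.061 = 0.036.

0.036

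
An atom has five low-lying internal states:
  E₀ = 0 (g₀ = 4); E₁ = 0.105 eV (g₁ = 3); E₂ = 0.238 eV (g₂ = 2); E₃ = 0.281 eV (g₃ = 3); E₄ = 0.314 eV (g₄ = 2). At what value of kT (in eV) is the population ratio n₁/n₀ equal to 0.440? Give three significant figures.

n₁/n₀ = (g₁/g₀) exp[−(E₁−E₀)/kT] = 0.440.
⇒ (E₁−E₀)/kT = ln((3/4)/0.440) = ln(1.7045) = 0.53327.
kT = 0.105 eV / 0.53327 = 0.197 eV.

0.197 eV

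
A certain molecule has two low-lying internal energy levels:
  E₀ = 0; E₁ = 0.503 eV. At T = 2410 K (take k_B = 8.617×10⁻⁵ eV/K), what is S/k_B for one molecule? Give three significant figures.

k_BT = 8.617×10⁻⁵ × 2410 K = 0.20767 eV.
Eᵢ/kT = 0, 2.4221.
Z = Σ e^(−Eᵢ/kT) = e^(−0) + e^(−2.4221) = 1.0000 + 0.088735 = 1.0887.
⟨E⟩ = Σ EᵢPᵢ = 0.040997 eV.
S/k_B = ln Z + ⟨E⟩/kT = ln(1.0887) + 0.040997/0.20767 = 0.084984 + 0.19741 = 0.282.

0.282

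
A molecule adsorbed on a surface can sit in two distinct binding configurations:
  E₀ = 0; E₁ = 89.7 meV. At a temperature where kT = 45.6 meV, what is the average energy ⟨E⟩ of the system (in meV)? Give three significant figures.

11.0 meV

Eᵢ/kT = 0, 1.9671.
Z = Σ e^(−Eᵢ/kT) = e^(−0) + e^(−1.9671) = 1.0000 + 0.13986 = 1.1399.
⟨E⟩ = Σ Eᵢ e^(−Eᵢ/kT) / Z = (0·1.0000 + 89.7·0.13986) / 1.1399 = 11.0 meV.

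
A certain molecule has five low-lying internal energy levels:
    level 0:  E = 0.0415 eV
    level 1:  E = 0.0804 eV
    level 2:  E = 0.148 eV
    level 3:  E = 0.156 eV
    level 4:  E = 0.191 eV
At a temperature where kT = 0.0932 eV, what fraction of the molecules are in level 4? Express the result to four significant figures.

Eᵢ/kT = 0.445279, 0.862661, 1.58798, 1.67382, 2.04936.
Z = Σ e^(−Eᵢ/kT) = e^(−0.445279) + e^(−0.862661) + e^(−1.58798) + e^(−1.67382) + e^(−2.04936) = 0.640646 + 0.422038 + 0.204338 + 0.187529 + 0.128817 = 1.58337.
P₄ = e^(−E₄/kT) / Z = 0.128817/1.58337 = 0.08136.

0.08136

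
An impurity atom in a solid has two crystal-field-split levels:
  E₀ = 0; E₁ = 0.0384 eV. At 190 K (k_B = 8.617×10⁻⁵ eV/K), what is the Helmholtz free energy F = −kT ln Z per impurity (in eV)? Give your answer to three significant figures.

k_BT = 8.617×10⁻⁵ × 190 K = 0.016372 eV.
Eᵢ/kT = 0, 2.3455.
Z = Σ e^(−Eᵢ/kT) = e^(−0) + e^(−2.3455) = 1.0000 + 0.095799 = 1.0958.
F = −kT ln Z = −0.016372 × ln(1.0958) = −0.016372 × 0.091485 = -0.00150 eV.

-0.00150 eV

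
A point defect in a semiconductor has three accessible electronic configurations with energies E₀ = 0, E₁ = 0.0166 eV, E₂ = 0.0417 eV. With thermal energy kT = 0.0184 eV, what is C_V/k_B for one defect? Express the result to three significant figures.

Eᵢ/kT = 0, 0.90217, 2.2663.
Z = Σ e^(−Eᵢ/kT) = e^(−0) + e^(−0.90217) + e^(−2.2663) = 1.0000 + 0.40569 + 0.10370 = 1.5094.
⟨E⟩ = 0.0073266 eV, ⟨E²⟩ = 0.00019353 eV².
C_V/k_B = (⟨E²⟩ − ⟨E⟩²)/(kT)² = (0.00019353 − 0.000053679)/0.00033856 = 0.413.

0.413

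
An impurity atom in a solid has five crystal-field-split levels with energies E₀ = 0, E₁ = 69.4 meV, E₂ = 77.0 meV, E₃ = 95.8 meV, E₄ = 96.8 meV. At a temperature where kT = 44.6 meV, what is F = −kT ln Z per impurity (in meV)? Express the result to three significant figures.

Eᵢ/kT = 0, 1.5561, 1.7265, 2.1480, 2.1704.
Z = Σ e^(−Eᵢ/kT) = e^(−0) + e^(−1.5561) + e^(−1.7265) + e^(−2.1480) + e^(−2.1704) = 1.0000 + 0.21096 + 0.17791 + 0.11672 + 0.11413 = 1.6197.
F = −kT ln Z = −44.6 × ln(1.6197) = −44.6 × 0.48224 = -21.5 meV.

-21.5 meV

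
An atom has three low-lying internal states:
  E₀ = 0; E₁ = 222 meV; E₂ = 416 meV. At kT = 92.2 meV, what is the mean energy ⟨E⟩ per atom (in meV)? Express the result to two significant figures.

Eᵢ/kT = 0, 2.408, 4.512.
Z = Σ e^(−Eᵢ/kT) = e^(−0) + e^(−2.408) + e^(−4.512) = 1.000 + 0.09000 + 0.01098 = 1.101.
⟨E⟩ = Σ Eᵢ e^(−Eᵢ/kT) / Z = (0·1.000 + 222·0.09000 + 416·0.01098) / 1.101 = 22 meV.

22 meV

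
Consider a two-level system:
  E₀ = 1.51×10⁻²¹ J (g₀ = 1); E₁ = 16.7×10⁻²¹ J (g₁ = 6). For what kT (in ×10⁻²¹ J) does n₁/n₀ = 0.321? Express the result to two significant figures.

5.2 ×10⁻²¹ J

n₁/n₀ = (g₁/g₀) exp[−(E₁−E₀)/kT] = 0.321.
⇒ (E₁−E₀)/kT = ln((6/1)/0.321) = ln(18.69) = 2.928.
kT = 15.19 ×10⁻²¹ J / 2.928 = 5.2 ×10⁻²¹ J.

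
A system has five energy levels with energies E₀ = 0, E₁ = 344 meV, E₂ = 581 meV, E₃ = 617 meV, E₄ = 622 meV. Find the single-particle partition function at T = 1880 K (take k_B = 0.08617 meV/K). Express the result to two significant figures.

Z = 1.2

k_BT = 0.08617 × 1880 K = 162.0 meV.
Eᵢ/kT = 0, 2.123, 3.586, 3.809, 3.840.
Z = Σ e^(−Eᵢ/kT) = e^(−0) + e^(−2.123) + e^(−3.586) + e^(−3.809) + e^(−3.840) = 1.000 + 0.1197 + 0.02771 + 0.02217 + 0.02149 = 1.191.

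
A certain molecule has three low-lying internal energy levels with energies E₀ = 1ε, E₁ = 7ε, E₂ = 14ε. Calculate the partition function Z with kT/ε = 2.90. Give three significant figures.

Eᵢ/kT = 0.34483, 2.4138, 4.8276.
Z = Σ e^(−Eᵢ/kT) = e^(−0.34483) + e^(−2.4138) + e^(−4.8276) = 0.70834 + 0.089475 + 0.0080057 = 0.80582.

Z = 0.806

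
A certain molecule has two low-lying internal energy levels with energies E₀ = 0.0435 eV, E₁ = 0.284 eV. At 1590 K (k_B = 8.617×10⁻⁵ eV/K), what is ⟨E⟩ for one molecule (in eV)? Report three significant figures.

k_BT = 8.617×10⁻⁵ × 1590 K = 0.13701 eV.
Eᵢ/kT = 0.31750, 2.0728.
Z = Σ e^(−Eᵢ/kT) = e^(−0.31750) + e^(−2.0728) = 0.72797 + 0.12583 = 0.85380.
⟨E⟩ = Σ Eᵢ e^(−Eᵢ/kT) / Z = (0.0435·0.72797 + 0.284·0.12583) / 0.85380 = 0.0789 eV.

0.0789 eV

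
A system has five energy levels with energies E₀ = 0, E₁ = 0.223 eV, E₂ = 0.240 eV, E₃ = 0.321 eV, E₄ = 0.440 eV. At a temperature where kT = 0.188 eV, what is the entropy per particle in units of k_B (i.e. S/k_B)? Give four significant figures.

Eᵢ/kT = 0, 1.18617, 1.27660, 1.70745, 2.34043.
Z = Σ e^(−Eᵢ/kT) = e^(−0) + e^(−1.18617) + e^(−1.27660) + e^(−1.70745) + e^(−2.34043) = 1.00000 + 0.305389 + 0.278984 + 0.181328 + 0.0962862 = 1.86199.
⟨E⟩ = Σ EᵢPᵢ = 0.126547 eV.
S/k_B = ln Z + ⟨E⟩/kT = ln(1.86199) + 0.126547/0.188 = 0.621646 + 0.673122 = 1.295.

1.295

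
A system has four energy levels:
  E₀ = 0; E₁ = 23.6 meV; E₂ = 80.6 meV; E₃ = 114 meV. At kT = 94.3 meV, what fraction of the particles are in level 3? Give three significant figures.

Eᵢ/kT = 0, 0.25027, 0.85472, 1.2089.
Z = Σ e^(−Eᵢ/kT) = e^(−0) + e^(−0.25027) + e^(−0.85472) + e^(−1.2089) = 1.0000 + 0.77859 + 0.42540 + 0.29853 = 2.5025.
P₃ = e^(−E₃/kT) / Z = 0.29853/2.5025 = 0.119.

0.119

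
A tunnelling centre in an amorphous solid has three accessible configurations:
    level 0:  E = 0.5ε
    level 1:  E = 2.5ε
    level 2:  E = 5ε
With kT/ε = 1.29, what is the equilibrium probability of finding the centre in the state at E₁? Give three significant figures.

Eᵢ/kT = 0.38760, 1.9380, 3.8760.
Z = Σ e^(−Eᵢ/kT) = e^(−0.38760) + e^(−1.9380) + e^(−3.8760) = 0.67868 + 0.14399 + 0.020734 = 0.84340.
P₁ = e^(−E₁/kT) / Z = 0.14399/0.84340 = 0.171.

0.171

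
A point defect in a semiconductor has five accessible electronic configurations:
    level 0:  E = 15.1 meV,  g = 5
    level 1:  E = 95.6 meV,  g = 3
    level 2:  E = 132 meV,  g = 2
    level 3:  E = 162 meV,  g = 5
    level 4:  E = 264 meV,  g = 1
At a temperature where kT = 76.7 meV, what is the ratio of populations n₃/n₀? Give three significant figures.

0.147

n₃/n₀ = (g₃/g₀) exp[−(E₃−E₀)/kT] = (5/5) × exp(−(146.9 meV)/(76.7 meV)) = (5/5) × exp(-1.9153) = 0.147.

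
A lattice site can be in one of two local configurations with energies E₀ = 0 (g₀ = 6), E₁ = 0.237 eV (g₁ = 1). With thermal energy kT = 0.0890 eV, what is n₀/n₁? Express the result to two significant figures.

n₀/n₁ = (g₀/g₁) exp[−(E₀−E₁)/kT] = (6/1) × exp(−(-0.237 eV)/(0.0890 eV)) = (6/1) × exp(2.663) = 86.

86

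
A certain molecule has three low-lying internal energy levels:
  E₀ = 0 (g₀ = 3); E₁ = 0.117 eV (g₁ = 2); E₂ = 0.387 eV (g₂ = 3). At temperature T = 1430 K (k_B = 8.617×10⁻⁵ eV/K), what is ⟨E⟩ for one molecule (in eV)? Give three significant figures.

0.0361 eV

k_BT = 8.617×10⁻⁵ × 1430 K = 0.12322 eV.
Eᵢ/kT = 0, 0.94952, 3.1407.
Z = Σ gᵢe^(−Eᵢ/kT) = 3·e^(−0) + 2·e^(−0.94952) + 3·e^(−3.1407) = 3.0000 + 0.77385 + 0.12976 = 3.9036.
⟨E⟩ = Σ Eᵢ gᵢe^(−Eᵢ/kT) / Z = (0·3.0000 + 0.117·0.77385 + 0.387·0.12976) / 3.9036 = 0.0361 eV.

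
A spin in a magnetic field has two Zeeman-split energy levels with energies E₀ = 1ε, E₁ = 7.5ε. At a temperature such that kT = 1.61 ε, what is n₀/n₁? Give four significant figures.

n₀/n₁ = exp[−(E₀−E₁)/kT] = exp(−(-6.5ε)/(1.61ε)) = exp(4.03727) = 56.67.

56.67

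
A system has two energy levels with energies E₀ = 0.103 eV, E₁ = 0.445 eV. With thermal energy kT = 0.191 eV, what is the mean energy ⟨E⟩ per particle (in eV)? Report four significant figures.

Eᵢ/kT = 0.539267, 2.32984.
Z = Σ e^(−Eᵢ/kT) = e^(−0.539267) + e^(−2.32984) = 0.583176 + 0.0973113 = 0.680487.
⟨E⟩ = Σ Eᵢ e^(−Eᵢ/kT) / Z = (0.103·0.583176 + 0.445·0.0973113) / 0.680487 = 0.1519 eV.

0.1519 eV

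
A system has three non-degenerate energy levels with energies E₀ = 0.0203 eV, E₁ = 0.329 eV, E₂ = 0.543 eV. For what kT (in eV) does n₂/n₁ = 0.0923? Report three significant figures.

n₂/n₁ = exp[−(E₂−E₁)/kT] = 0.0923.
⇒ (E₂−E₁)/kT = ln(1/0.0923) = ln(10.834) = 2.3827.
kT = 0.214 eV / 2.3827 = 0.0898 eV.

0.0898 eV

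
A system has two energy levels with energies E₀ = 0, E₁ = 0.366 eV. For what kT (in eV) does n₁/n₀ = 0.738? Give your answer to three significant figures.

n₁/n₀ = exp[−(E₁−E₀)/kT] = 0.738.
⇒ (E₁−E₀)/kT = ln(1/0.738) = ln(1.3550) = 0.30380.
kT = 0.366 eV / 0.30380 = 1.20 eV.

1.20 eV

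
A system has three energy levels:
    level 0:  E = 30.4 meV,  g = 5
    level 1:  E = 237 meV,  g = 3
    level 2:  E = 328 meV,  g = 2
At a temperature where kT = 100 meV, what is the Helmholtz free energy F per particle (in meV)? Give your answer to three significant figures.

Eᵢ/kT = 0.30400, 2.3700, 3.2800.
Z = Σ gᵢe^(−Eᵢ/kT) = 5·e^(−0.30400) + 3·e^(−2.3700) + 2·e^(−3.2800) = 3.6893 + 0.28044 + 0.075257 = 4.0450.
F = −kT ln Z = −100 × ln(4.0450) = −100 × 1.3975 = -140 meV.

-140 meV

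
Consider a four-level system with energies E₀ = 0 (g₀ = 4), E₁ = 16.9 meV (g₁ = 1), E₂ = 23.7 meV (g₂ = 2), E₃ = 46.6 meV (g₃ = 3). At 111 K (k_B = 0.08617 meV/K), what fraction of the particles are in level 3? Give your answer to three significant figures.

k_BT = 0.08617 × 111 K = 9.5649 meV.
Eᵢ/kT = 0, 1.7669, 2.4778, 4.8720.
Z = Σ gᵢe^(−Eᵢ/kT) = 4·e^(−0) + 1·e^(−1.7669) + 2·e^(−2.4778) + 3·e^(−4.8720) = 4.0000 + 0.17086 + 0.16786 + 0.022974 = 4.3617.
P₃ = g₃ e^(−E₃/kT) / Z = 0.022974/4.3617 = 0.00527.

0.00527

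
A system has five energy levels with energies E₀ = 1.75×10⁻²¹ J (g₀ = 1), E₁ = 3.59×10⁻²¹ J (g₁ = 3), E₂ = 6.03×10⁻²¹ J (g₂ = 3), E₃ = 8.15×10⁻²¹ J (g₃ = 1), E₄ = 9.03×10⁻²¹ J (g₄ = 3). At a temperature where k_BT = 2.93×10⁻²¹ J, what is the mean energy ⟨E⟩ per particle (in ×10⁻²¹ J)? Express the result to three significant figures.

Eᵢ/kT = 0.59727, 1.2253, 2.0580, 2.7816, 3.0819.
Z = Σ gᵢe^(−Eᵢ/kT) = 1·e^(−0.59727) + 3·e^(−1.2253) + 3·e^(−2.0580) + 1·e^(−2.7816) + 3·e^(−3.0819) = 0.55031 + 0.88101 + 0.38313 + 0.061939 + 0.13762 = 2.0140.
⟨E⟩ = Σ Eᵢ gᵢe^(−Eᵢ/kT) / Z = (1.75·0.55031 + 3.59·0.88101 + 6.03·0.38313 + 8.15·0.061939 + 9.03·0.13762) / 2.0140 = 4.06 ×10⁻²¹ J.

4.06 ×10⁻²¹ J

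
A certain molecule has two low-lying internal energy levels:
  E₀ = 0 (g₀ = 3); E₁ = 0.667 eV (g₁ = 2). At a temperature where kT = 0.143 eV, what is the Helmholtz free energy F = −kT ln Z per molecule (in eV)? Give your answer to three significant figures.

Eᵢ/kT = 0, 4.6643.
Z = Σ gᵢe^(−Eᵢ/kT) = 3·e^(−0) + 2·e^(−4.6643) = 3.0000 + 0.018852 = 3.0189.
F = −kT ln Z = −0.143 × ln(3.0189) = −0.143 × 1.1049 = -0.158 eV.

-0.158 eV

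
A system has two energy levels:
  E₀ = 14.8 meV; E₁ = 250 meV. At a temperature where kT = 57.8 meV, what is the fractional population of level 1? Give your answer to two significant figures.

Eᵢ/kT = 0.2561, 4.325.
Z = Σ e^(−Eᵢ/kT) = e^(−0.2561) + e^(−4.325) = 0.7741 + 0.01323 = 0.7873.
P₁ = e^(−E₁/kT) / Z = 0.01323/0.7873 = 0.017.

0.017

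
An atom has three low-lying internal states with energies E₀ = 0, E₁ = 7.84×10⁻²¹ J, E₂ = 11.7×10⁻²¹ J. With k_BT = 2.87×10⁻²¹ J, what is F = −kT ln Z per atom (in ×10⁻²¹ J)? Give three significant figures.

-0.226 ×10⁻²¹ J

Eᵢ/kT = 0, 2.7317, 4.0767.
Z = Σ e^(−Eᵢ/kT) = e^(−0) + e^(−2.7317) + e^(−4.0767) = 1.0000 + 0.065109 + 0.016963 = 1.0821.
F = −kT ln Z = −2.87 × ln(1.0821) = −2.87 × 0.078904 = -0.226 ×10⁻²¹ J.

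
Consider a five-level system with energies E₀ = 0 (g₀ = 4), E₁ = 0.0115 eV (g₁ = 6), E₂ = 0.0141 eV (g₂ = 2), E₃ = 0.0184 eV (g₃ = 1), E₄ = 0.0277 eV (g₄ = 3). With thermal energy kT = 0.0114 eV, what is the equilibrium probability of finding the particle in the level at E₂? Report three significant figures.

0.0803

Eᵢ/kT = 0, 1.0088, 1.2368, 1.6140, 2.4298.
Z = Σ gᵢe^(−Eᵢ/kT) = 4·e^(−0) + 6·e^(−1.0088) + 2·e^(−1.2368) + 1·e^(−1.6140) + 3·e^(−2.4298) = 4.0000 + 2.1879 + 0.58062 + 0.19909 + 0.26416 = 7.2318.
P₂ = g₂ e^(−E₂/kT) / Z = 0.58062/7.2318 = 0.0803.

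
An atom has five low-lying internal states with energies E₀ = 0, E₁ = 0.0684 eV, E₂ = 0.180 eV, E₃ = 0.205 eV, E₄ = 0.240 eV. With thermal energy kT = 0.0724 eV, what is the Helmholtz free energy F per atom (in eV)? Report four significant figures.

-0.03253 eV

Eᵢ/kT = 0, 0.944751, 2.48619, 2.83149, 3.31492.
Z = Σ e^(−Eᵢ/kT) = e^(−0) + e^(−0.944751) + e^(−2.48619) + e^(−2.83149) + e^(−3.31492) = 1.00000 + 0.388776 + 0.0832265 + 0.0589250 + 0.0363370 = 1.56726.
F = −kT ln Z = −0.0724 × ln(1.56726) = −0.0724 × 0.449329 = -0.03253 eV.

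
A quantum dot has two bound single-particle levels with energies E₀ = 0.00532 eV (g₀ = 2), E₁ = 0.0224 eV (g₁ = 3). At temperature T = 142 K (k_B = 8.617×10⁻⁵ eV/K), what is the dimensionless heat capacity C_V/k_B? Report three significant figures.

k_BT = 8.617×10⁻⁵ × 142 K = 0.012236 eV.
Eᵢ/kT = 0.43478, 1.8307.
Z = Σ gᵢe^(−Eᵢ/kT) = 2·e^(−0.43478) + 3·e^(−1.8307) = 1.2948 + 0.48090 = 1.7757.
⟨E⟩ = 0.0099457 eV, ⟨E²⟩ = 0.00015653 eV².
C_V/k_B = (⟨E²⟩ − ⟨E⟩²)/(kT)² = (0.00015653 − 0.000098917)/0.00014972 = 0.385.

0.385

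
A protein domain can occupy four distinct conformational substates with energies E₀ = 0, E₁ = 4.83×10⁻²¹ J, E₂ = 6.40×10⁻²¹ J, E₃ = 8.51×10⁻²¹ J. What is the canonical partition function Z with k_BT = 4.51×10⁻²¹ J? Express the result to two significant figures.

Eᵢ/kT = 0, 1.071, 1.419, 1.887.
Z = Σ e^(−Eᵢ/kT) = e^(−0) + e^(−1.071) + e^(−1.419) + e^(−1.887) = 1.000 + 0.3427 + 0.2420 + 0.1515 = 1.736.

Z = 1.7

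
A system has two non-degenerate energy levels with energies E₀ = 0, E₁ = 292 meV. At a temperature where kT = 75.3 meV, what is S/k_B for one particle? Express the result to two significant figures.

0.099

Eᵢ/kT = 0, 3.878.
Z = Σ e^(−Eᵢ/kT) = e^(−0) + e^(−3.878) = 1.000 + 0.02069 = 1.021.
⟨E⟩ = Σ EᵢPᵢ = 5.917 meV.
S/k_B = ln Z + ⟨E⟩/kT = ln(1.021) + 5.917/75.3 = 0.02078 + 0.07858 = 0.099.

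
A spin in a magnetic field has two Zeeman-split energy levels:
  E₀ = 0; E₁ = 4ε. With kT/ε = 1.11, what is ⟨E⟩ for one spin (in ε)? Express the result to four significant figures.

Eᵢ/kT = 0, 3.60360.
Z = Σ e^(−Eᵢ/kT) = e^(−0) + e^(−3.60360) = 1.00000 + 0.0272255 = 1.02723.
⟨E⟩ = Σ Eᵢ e^(−Eᵢ/kT) / Z = (0·1.00000 + 4·0.0272255) / 1.02723 = 0.1060 ε.

0.1060 ε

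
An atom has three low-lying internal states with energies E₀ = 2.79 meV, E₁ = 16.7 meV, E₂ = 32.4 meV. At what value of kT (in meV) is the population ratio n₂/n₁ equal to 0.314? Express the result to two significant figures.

n₂/n₁ = exp[−(E₂−E₁)/kT] = 0.314.
⇒ (E₂−E₁)/kT = ln(1/0.314) = ln(3.185) = 1.158.
kT = 15.7 meV / 1.158 = 14 meV.

14 meV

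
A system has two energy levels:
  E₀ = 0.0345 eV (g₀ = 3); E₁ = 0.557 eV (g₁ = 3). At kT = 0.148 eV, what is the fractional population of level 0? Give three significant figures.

Eᵢ/kT = 0.23311, 3.7635.
Z = Σ gᵢe^(−Eᵢ/kT) = 3·e^(−0.23311) + 3·e^(−3.7635) = 2.3762 + 0.069607 = 2.4458.
P₀ = g₀ e^(−E₀/kT) / Z = 2.3762/2.4458 = 0.972.

0.972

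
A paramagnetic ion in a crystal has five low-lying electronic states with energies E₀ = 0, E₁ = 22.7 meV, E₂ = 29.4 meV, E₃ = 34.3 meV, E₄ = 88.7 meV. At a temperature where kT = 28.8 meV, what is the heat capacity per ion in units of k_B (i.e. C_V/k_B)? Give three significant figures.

0.382

Eᵢ/kT = 0, 0.78819, 1.0208, 1.1910, 3.0799.
Z = Σ e^(−Eᵢ/kT) = e^(−0) + e^(−0.78819) + e^(−1.0208) + e^(−1.1910) + e^(−3.0799) = 1.0000 + 0.45467 + 0.36031 + 0.30392 + 0.045964 = 2.1649.
⟨E⟩ = 16.359 meV, ⟨E²⟩ = 584.28 meV².
C_V/k_B = (⟨E²⟩ − ⟨E⟩²)/(kT)² = (584.28 − 267.62)/829.44 = 0.382.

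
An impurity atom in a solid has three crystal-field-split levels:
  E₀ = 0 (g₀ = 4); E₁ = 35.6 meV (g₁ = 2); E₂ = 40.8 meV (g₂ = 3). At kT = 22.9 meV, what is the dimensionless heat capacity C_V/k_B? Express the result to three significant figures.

Eᵢ/kT = 0, 1.5546, 1.7817.
Z = Σ gᵢe^(−Eᵢ/kT) = 4·e^(−0) + 2·e^(−1.5546) + 3·e^(−1.7817) = 4.0000 + 0.42255 + 0.50506 = 4.9276.
⟨E⟩ = 7.2346 meV, ⟨E²⟩ = 279.30 meV².
C_V/k_B = (⟨E²⟩ − ⟨E⟩²)/(kT)² = (279.30 − 52.339)/524.41 = 0.433.

0.433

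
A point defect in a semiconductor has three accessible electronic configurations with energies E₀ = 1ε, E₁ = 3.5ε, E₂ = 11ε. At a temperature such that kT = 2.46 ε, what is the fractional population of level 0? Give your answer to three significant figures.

Eᵢ/kT = 0.40650, 1.4228, 4.4715.
Z = Σ e^(−Eᵢ/kT) = e^(−0.40650) + e^(−1.4228) + e^(−4.4715) = 0.66598 + 0.24104 + 0.011430 = 0.91845.
P₀ = e^(−E₀/kT) / Z = 0.66598/0.91845 = 0.725.

0.725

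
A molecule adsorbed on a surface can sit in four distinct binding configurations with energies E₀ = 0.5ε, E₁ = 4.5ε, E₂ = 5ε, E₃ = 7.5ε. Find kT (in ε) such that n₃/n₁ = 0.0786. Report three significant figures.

n₃/n₁ = exp[−(E₃−E₁)/kT] = 0.0786.
⇒ (E₃−E₁)/kT = ln(1/0.0786) = ln(12.723) = 2.5434.
kT = 3.0ε / 2.5434 = 1.18 ε.

1.18 ε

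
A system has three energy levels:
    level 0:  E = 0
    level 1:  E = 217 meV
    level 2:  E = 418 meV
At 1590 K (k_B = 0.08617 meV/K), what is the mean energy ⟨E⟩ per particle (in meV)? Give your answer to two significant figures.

51 meV

k_BT = 0.08617 × 1590 K = 137.0 meV.
Eᵢ/kT = 0, 1.584, 3.051.
Z = Σ e^(−Eᵢ/kT) = e^(−0) + e^(−1.584) + e^(−3.051) = 1.000 + 0.2052 + 0.04731 = 1.253.
⟨E⟩ = Σ Eᵢ e^(−Eᵢ/kT) / Z = (0·1.000 + 217·0.2052 + 418·0.04731) / 1.253 = 51 meV.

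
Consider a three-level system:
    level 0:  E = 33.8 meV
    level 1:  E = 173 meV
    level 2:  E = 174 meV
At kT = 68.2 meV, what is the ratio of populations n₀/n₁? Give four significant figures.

7.699

n₀/n₁ = exp[−(E₀−E₁)/kT] = exp(−(-139.2 meV)/(68.2 meV)) = exp(2.04106) = 7.699.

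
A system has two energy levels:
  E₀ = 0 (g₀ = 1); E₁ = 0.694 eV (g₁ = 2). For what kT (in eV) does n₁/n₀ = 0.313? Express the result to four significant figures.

0.3742 eV

n₁/n₀ = (g₁/g₀) exp[−(E₁−E₀)/kT] = 0.313.
⇒ (E₁−E₀)/kT = ln((2/1)/0.313) = ln(6.38978) = 1.85470.
kT = 0.694 eV / 1.85470 = 0.3742 eV.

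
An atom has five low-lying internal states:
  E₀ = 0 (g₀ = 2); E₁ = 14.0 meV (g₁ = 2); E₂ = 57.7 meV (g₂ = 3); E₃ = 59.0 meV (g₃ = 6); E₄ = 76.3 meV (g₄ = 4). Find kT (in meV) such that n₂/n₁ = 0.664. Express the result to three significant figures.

53.6 meV

n₂/n₁ = (g₂/g₁) exp[−(E₂−E₁)/kT] = 0.664.
⇒ (E₂−E₁)/kT = ln((3/2)/0.664) = ln(2.2590) = 0.81492.
kT = 43.7 meV / 0.81492 = 53.6 meV.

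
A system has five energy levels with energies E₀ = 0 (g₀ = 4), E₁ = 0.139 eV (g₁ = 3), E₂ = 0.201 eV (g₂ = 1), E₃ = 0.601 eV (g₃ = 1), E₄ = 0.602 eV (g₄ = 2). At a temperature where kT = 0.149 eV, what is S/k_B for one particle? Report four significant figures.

Eᵢ/kT = 0, 0.932886, 1.34899, 4.03356, 4.04027.
Z = Σ gᵢe^(−Eᵢ/kT) = 4·e^(−0) + 3·e^(−0.932886) + 1·e^(−1.34899) + 1·e^(−4.03356) + 2·e^(−4.04027) = 4.00000 + 1.18025 + 0.259502 + 0.0177112 + 0.0351854 = 5.49265.
⟨E⟩ = Σ EᵢPᵢ = 0.0451587 eV.
S/k_B = ln Z + ⟨E⟩/kT = ln(5.49265) + 0.0451587/0.149 = 1.70341 + 0.303079 = 2.006.

2.006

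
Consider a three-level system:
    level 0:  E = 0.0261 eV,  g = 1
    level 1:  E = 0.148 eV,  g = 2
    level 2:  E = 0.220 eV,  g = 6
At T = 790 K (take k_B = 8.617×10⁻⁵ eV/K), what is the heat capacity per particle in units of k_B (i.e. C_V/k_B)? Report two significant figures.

1.4

k_BT = 8.617×10⁻⁵ × 790 K = 0.06807 eV.
Eᵢ/kT = 0.3834, 2.174, 3.232.
Z = Σ gᵢe^(−Eᵢ/kT) = 1·e^(−0.3834) + 2·e^(−2.174) + 6·e^(−3.232) = 0.6815 + 0.2274 + 0.2369 = 1.146.
⟨E⟩ = 0.09037 eV, ⟨E²⟩ = 0.01476 eV².
C_V/k_B = (⟨E²⟩ − ⟨E⟩²)/(kT)² = (0.01476 − 0.008167)/0.004634 = 1.4.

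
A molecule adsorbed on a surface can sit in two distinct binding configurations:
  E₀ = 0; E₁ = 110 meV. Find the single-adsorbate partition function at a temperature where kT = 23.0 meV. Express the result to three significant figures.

Z = 1.01

Eᵢ/kT = 0, 4.7826.
Z = Σ e^(−Eᵢ/kT) = e^(−0) + e^(−4.7826) = 1.0000 + 0.0083742 = 1.0084.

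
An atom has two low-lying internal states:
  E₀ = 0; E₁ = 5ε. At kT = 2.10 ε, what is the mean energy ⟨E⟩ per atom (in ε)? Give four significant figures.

Eᵢ/kT = 0, 2.38095.
Z = Σ e^(−Eᵢ/kT) = e^(−0) + e^(−2.38095) = 1.00000 + 0.0924627 = 1.09246.
⟨E⟩ = Σ Eᵢ e^(−Eᵢ/kT) / Z = (0·1.00000 + 5·0.0924627) / 1.09246 = 0.4232 ε.

0.4232 ε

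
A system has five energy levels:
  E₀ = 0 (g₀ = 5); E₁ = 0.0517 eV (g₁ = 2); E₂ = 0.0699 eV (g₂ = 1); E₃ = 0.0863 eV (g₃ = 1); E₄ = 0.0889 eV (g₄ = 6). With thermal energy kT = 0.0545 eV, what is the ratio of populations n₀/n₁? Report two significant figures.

n₀/n₁ = (g₀/g₁) exp[−(E₀−E₁)/kT] = (5/2) × exp(−(-0.0517 eV)/(0.0545 eV)) = (5/2) × exp(0.9486) = 6.5.

6.5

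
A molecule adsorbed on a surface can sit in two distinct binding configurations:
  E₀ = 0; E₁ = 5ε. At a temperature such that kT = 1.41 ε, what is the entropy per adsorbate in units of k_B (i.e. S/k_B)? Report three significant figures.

Eᵢ/kT = 0, 3.5461.
Z = Σ e^(−Eᵢ/kT) = e^(−0) + e^(−3.5461) = 1.0000 + 0.028837 = 1.0288.
⟨E⟩ = Σ EᵢPᵢ = 0.14015 ε.
S/k_B = ln Z + ⟨E⟩/kT = ln(1.0288) + 0.14015/1.41 = 0.028393 + 0.099397 = 0.128.

0.128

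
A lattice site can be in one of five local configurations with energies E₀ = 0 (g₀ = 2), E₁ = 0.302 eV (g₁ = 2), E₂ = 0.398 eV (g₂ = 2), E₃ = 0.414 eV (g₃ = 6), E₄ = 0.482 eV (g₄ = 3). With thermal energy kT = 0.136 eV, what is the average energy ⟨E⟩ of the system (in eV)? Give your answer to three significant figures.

0.0995 eV

Eᵢ/kT = 0, 2.2206, 2.9265, 3.0441, 3.5441.
Z = Σ gᵢe^(−Eᵢ/kT) = 2·e^(−0) + 2·e^(−2.2206) + 2·e^(−2.9265) + 6·e^(−3.0441) + 3·e^(−3.5441) = 2.0000 + 0.21709 + 0.10717 + 0.28584 + 0.086684 = 2.6968.
⟨E⟩ = Σ Eᵢ gᵢe^(−Eᵢ/kT) / Z = (0·2.0000 + 0.302·0.21709 + 0.398·0.10717 + 0.414·0.28584 + 0.482·0.086684) / 2.6968 = 0.0995 eV.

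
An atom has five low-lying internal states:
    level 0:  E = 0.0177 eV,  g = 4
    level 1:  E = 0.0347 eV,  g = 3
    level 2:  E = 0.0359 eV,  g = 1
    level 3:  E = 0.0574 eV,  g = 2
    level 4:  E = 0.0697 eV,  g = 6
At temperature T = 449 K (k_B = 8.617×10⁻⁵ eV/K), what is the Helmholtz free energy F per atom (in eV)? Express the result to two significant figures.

k_BT = 8.617×10⁻⁵ × 449 K = 0.03869 eV.
Eᵢ/kT = 0.4575, 0.8969, 0.9279, 1.484, 1.801.
Z = Σ gᵢe^(−Eᵢ/kT) = 4·e^(−0.4575) + 3·e^(−0.8969) + 1·e^(−0.9279) + 2·e^(−1.484) + 6·e^(−1.801) = 2.531 + 1.223 + 0.3954 + 0.4535 + 0.9908 = 5.594.
F = −kT ln Z = −0.03869 × ln(5.594) = −0.03869 × 1.722 = -0.067 eV.

-0.067 eV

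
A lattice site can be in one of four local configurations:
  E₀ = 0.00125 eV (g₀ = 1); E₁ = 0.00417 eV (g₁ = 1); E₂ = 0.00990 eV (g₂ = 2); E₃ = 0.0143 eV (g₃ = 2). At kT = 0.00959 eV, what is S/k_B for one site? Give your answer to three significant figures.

Eᵢ/kT = 0.13034, 0.43483, 1.0323, 1.4911.
Z = Σ gᵢe^(−Eᵢ/kT) = 1·e^(−0.13034) + 1·e^(−0.43483) + 2·e^(−1.0323) + 2·e^(−1.4911) = 0.87780 + 0.64737 + 0.71237 + 0.45025 = 2.6878.
⟨E⟩ = Σ EᵢPᵢ = 0.0064320 eV.
S/k_B = ln Z + ⟨E⟩/kT = ln(2.6878) + 0.0064320/0.00959 = 0.98872 + 0.67070 = 1.66.

1.66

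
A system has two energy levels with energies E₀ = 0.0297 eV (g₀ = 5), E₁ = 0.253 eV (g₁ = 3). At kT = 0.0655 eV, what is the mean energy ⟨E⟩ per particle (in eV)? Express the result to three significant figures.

0.0340 eV

Eᵢ/kT = 0.45344, 3.8626.
Z = Σ gᵢe^(−Eᵢ/kT) = 5·e^(−0.45344) + 3·e^(−3.8626) = 3.1772 + 0.063040 = 3.2402.
⟨E⟩ = Σ Eᵢ gᵢe^(−Eᵢ/kT) / Z = (0.0297·3.1772 + 0.253·0.063040) / 3.2402 = 0.0340 eV.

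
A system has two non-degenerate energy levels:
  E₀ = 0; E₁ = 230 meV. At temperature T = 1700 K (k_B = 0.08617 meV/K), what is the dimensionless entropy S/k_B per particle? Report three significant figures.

k_BT = 0.08617 × 1700 K = 146.49 meV.
Eᵢ/kT = 0, 1.5701.
Z = Σ e^(−Eᵢ/kT) = e^(−0) + e^(−1.5701) = 1.0000 + 0.20802 = 1.2080.
⟨E⟩ = Σ EᵢPᵢ = 39.606 meV.
S/k_B = ln Z + ⟨E⟩/kT = ln(1.2080) + 39.606/146.49 = 0.18897 + 0.27037 = 0.459.

0.459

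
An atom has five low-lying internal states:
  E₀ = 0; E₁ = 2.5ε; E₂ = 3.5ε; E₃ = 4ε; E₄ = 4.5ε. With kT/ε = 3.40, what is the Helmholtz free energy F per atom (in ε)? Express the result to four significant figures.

-2.992 ε

Eᵢ/kT = 0, 0.735294, 1.02941, 1.17647, 1.32353.
Z = Σ e^(−Eᵢ/kT) = e^(−0) + e^(−0.735294) + e^(−1.02941) + e^(−1.17647) + e^(−1.32353) = 1.00000 + 0.479365 + 0.357218 + 0.308365 + 0.266194 = 2.41114.
F = −kT ln Z = −3.40 × ln(2.41114) = −3.40 × 0.880100 = -2.992 ε.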